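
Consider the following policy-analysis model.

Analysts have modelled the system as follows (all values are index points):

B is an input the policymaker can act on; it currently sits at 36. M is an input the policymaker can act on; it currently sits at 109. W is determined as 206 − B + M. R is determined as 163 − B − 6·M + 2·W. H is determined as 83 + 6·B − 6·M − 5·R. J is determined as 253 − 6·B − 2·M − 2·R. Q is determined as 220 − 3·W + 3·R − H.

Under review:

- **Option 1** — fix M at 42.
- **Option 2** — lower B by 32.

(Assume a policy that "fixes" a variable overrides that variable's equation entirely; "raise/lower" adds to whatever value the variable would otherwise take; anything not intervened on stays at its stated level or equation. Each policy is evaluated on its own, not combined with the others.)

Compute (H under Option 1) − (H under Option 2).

-266

Option 1 (M := 42):
  B = 36
  M = 42
  W = 206 − 36 + 42 = 212
  R = 163 − 36 − 6·42 + 2·212 = 299
  H = 83 + 6·36 − 6·42 − 5·299 = -1448
Option 2 (B − 32):
  B = 36 − 32 = 4
  M = 109
  W = 206 − 4 + 109 = 311
  R = 163 − 4 − 6·109 + 2·311 = 127
  H = 83 + 6·4 − 6·109 − 5·127 = -1182
H: -1448 − (-1182) = -266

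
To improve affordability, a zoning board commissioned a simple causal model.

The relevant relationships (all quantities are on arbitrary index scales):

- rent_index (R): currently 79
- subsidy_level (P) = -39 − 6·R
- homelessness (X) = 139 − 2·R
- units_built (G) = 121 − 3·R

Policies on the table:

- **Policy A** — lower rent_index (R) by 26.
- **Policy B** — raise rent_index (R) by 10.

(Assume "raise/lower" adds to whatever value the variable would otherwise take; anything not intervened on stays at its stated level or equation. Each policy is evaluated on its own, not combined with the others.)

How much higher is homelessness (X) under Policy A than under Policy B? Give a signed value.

Policy A (R − 26):
  R = 79 − 26 = 53
  X = 139 − 2·53 = 33
Policy B (R + 10):
  R = 79 + 10 = 89
  X = 139 − 2·89 = -39
X: 33 − (-39) = 72

72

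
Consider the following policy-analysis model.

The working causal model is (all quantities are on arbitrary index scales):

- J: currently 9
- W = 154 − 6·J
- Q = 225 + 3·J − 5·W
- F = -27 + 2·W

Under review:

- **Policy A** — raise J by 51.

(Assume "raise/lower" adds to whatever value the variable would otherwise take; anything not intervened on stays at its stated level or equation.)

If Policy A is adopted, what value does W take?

-206

Policy A (J + 51):
  J = 9 + 51 = 60
  W = 154 − 6·60 = -206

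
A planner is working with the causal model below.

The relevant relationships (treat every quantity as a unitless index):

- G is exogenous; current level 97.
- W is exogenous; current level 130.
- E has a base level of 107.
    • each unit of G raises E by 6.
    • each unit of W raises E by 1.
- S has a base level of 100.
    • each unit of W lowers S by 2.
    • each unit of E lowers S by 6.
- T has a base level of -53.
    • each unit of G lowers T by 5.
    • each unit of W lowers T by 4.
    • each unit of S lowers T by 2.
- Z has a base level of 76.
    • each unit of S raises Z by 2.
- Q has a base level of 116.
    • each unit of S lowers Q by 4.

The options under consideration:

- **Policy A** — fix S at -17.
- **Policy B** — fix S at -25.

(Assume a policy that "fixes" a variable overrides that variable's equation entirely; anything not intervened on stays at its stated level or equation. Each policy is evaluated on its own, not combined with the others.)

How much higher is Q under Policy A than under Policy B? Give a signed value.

Policy A (S := -17):
  G = 97
  W = 130
  E = 107 + 6·97 + 130 = 819
  S = -17
  Q = 116 − 4·(-17) = 184
Policy B (S := -25):
  G = 97
  W = 130
  E = 107 + 6·97 + 130 = 819
  S = -25
  Q = 116 − 4·(-25) = 216
Q: 184 − 216 = -32

-32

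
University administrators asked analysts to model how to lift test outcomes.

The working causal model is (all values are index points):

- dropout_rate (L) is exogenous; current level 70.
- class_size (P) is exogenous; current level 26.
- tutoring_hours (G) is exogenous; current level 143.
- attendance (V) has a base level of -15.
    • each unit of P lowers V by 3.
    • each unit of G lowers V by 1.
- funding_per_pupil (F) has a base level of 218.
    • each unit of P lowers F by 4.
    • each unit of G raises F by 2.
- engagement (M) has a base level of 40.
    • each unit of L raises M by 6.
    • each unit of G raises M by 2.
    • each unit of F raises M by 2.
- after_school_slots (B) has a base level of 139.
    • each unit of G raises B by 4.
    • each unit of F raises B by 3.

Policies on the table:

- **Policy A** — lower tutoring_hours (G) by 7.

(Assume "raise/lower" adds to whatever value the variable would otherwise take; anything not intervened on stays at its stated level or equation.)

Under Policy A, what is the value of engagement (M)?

Policy A (G − 7):
  L = 70
  P = 26
  G = 143 − 7 = 136
  F = 218 − 4·26 + 2·136 = 386
  M = 40 + 6·70 + 2·136 + 2·386 = 1504

1504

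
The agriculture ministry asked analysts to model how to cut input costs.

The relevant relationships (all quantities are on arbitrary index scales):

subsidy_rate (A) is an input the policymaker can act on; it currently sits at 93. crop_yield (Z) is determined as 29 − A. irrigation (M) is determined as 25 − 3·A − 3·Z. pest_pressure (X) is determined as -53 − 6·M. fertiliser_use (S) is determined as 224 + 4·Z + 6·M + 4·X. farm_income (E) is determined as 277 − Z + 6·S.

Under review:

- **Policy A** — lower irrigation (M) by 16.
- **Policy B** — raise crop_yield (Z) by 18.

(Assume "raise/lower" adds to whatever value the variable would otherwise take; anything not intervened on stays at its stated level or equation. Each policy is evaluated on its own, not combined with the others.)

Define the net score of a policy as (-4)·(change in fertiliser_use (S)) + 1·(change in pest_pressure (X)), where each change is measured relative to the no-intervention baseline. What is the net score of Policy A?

Baseline:
  A = 93
  Z = 29 − 93 = -64
  M = 25 − 3·93 − 3·(-64) = -62
  X = -53 − 6·(-62) = 319
  S = 224 + 4·(-64) + 6·(-62) + 4·319 = 872
Policy A (M − 16):
  A = 93
  Z = 29 − 93 = -64
  M = 25 − 3·93 − 3·(-64) (−16 from intervention) = -78
  X = -53 − 6·(-78) = 415
  S = 224 + 4·(-64) + 6·(-78) + 4·415 = 1160
ΔS = 1160 − 872 = 288; ΔX = 415 − 319 = 96
Score = (-4)·288 + 1·96 = -1056

-1056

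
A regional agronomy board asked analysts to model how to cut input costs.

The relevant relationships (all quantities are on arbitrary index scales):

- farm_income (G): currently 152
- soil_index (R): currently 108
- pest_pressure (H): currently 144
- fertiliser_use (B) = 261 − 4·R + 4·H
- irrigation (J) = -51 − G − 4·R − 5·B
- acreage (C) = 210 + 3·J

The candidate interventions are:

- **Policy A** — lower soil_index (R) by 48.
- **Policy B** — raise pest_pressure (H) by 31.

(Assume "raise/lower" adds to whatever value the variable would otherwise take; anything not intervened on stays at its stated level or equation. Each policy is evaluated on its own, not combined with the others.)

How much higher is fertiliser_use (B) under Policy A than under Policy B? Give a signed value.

Policy A (R − 48):
  R = 108 − 48 = 60
  H = 144
  B = 261 − 4·60 + 4·144 = 597
Policy B (H + 31):
  R = 108
  H = 144 + 31 = 175
  B = 261 − 4·108 + 4·175 = 529
B: 597 − 529 = 68

68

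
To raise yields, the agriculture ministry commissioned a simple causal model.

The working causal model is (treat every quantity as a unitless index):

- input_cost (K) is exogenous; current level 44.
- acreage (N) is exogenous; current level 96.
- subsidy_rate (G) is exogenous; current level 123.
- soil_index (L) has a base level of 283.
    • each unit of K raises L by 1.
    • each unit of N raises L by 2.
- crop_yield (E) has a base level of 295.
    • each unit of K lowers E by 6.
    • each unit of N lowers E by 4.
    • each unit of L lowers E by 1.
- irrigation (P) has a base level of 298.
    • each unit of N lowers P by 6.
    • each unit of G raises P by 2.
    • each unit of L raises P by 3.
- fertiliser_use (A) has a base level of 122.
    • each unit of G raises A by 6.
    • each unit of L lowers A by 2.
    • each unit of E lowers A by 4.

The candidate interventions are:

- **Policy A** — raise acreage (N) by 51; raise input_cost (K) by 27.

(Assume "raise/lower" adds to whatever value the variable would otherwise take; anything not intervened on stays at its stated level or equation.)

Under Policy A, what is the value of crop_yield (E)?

Policy A (N + 51, K + 27):
  K = 44 + 27 = 71
  N = 96 + 51 = 147
  L = 283 + 71 + 2·147 = 648
  E = 295 − 6·71 − 4·147 − 648 = -1367

-1367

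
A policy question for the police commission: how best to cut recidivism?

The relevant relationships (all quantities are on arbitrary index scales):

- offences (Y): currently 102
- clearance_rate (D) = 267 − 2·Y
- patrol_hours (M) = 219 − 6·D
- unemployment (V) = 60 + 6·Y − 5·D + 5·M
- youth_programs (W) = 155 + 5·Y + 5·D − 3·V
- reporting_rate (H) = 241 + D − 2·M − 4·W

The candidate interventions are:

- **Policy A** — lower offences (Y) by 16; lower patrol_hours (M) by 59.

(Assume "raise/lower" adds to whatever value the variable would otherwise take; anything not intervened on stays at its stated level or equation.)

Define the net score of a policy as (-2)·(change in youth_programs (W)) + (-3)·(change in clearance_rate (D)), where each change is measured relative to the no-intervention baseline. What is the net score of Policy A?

-9322

Baseline:
  Y = 102
  D = 267 − 2·102 = 63
  M = 219 − 6·63 = -159
  V = 60 + 6·102 − 5·63 + 5·(-159) = -438
  W = 155 + 5·102 + 5·63 − 3·(-438) = 2294
Policy A (Y − 16, M − 59):
  Y = 102 − 16 = 86
  D = 267 − 2·86 = 95
  M = 219 − 6·95 (−59 from intervention) = -410
  V = 60 + 6·86 − 5·95 + 5·(-410) = -1949
  W = 155 + 5·86 + 5·95 − 3·(-1949) = 6907
ΔW = 6907 − 2294 = 4613; ΔD = 95 − 63 = 32
Score = (-2)·4613 + (-3)·32 = -9322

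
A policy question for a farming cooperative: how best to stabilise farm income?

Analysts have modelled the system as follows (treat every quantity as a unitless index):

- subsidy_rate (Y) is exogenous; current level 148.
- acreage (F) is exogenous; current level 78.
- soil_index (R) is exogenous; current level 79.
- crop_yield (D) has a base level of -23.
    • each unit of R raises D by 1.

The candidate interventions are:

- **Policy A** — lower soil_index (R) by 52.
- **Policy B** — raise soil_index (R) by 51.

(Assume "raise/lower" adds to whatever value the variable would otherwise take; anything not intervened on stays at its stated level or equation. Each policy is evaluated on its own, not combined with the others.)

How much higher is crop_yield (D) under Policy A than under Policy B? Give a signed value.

-103

Policy A (R − 52):
  R = 79 − 52 = 27
  D = -23 + 27 = 4
Policy B (R + 51):
  R = 79 + 51 = 130
  D = -23 + 130 = 107
D: 4 − 107 = -103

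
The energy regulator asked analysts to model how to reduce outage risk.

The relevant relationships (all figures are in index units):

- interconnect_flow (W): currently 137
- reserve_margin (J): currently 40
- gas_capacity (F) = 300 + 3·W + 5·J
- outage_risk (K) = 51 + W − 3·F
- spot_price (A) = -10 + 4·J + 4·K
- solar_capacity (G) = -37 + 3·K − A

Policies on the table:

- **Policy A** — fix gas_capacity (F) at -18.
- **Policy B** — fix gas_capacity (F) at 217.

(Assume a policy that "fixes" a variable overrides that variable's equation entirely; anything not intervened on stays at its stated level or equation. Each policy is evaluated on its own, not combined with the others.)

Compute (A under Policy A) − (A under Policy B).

Policy A (F := -18):
  W = 137
  J = 40
  F = -18
  K = 51 + 137 − 3·(-18) = 242
  A = -10 + 4·40 + 4·242 = 1118
Policy B (F := 217):
  W = 137
  J = 40
  F = 217
  K = 51 + 137 − 3·217 = -463
  A = -10 + 4·40 + 4·(-463) = -1702
A: 1118 − (-1702) = 2820

2820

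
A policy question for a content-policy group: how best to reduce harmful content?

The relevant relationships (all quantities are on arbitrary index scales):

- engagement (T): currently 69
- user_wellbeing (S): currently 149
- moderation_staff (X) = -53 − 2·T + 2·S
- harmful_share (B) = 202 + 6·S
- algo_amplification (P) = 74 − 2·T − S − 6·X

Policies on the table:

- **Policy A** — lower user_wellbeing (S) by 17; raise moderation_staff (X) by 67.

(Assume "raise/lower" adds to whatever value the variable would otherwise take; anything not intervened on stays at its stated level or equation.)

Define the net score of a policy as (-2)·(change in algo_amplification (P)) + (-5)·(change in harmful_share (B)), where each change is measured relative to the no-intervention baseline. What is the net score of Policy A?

872

Baseline:
  T = 69
  S = 149
  X = -53 − 2·69 + 2·149 = 107
  B = 202 + 6·149 = 1096
  P = 74 − 2·69 − 149 − 6·107 = -855
Policy A (S − 17, X + 67):
  T = 69
  S = 149 − 17 = 132
  X = -53 − 2·69 + 2·132 (+67 from intervention) = 140
  B = 202 + 6·132 = 994
  P = 74 − 2·69 − 132 − 6·140 = -1036
ΔP = -1036 − (-855) = -181; ΔB = 994 − 1096 = -102
Score = (-2)·(-181) + (-5)·(-102) = 872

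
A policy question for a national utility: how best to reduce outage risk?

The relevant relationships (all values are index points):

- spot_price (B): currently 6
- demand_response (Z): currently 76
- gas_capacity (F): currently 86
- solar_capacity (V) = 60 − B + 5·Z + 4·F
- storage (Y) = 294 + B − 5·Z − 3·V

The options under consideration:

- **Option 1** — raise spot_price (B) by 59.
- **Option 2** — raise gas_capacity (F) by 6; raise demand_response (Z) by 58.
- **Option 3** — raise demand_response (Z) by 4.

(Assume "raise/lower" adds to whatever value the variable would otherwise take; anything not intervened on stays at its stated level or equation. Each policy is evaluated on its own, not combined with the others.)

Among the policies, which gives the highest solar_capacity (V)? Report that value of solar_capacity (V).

1092

Option 1 (B + 59):
  B = 6 + 59 = 65
  Z = 76
  F = 86
  V = 60 − 65 + 5·76 + 4·86 = 719
Option 2 (F + 6, Z + 58):
  B = 6
  Z = 76 + 58 = 134
  F = 86 + 6 = 92
  V = 60 − 6 + 5·134 + 4·92 = 1092
Option 3 (Z + 4):
  B = 6
  Z = 76 + 4 = 80
  F = 86
  V = 60 − 6 + 5·80 + 4·86 = 798
Comparing — Option 1: V=719, Option 2: V=1092, Option 3: V=798. Highest is 1092 (Option 2).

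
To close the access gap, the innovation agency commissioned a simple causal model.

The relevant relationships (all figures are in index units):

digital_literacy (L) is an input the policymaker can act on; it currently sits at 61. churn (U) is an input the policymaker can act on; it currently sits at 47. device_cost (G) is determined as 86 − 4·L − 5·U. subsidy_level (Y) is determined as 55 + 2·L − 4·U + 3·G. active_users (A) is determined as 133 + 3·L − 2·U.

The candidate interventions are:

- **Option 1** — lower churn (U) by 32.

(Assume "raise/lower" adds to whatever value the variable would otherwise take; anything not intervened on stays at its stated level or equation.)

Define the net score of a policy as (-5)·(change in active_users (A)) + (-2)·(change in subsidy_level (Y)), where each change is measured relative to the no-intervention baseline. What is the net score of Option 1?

Baseline:
  L = 61
  U = 47
  G = 86 − 4·61 − 5·47 = -393
  Y = 55 + 2·61 − 4·47 + 3·(-393) = -1190
  A = 133 + 3·61 − 2·47 = 222
Option 1 (U − 32):
  L = 61
  U = 47 − 32 = 15
  G = 86 − 4·61 − 5·15 = -233
  Y = 55 + 2·61 − 4·15 + 3·(-233) = -582
  A = 133 + 3·61 − 2·15 = 286
ΔA = 286 − 222 = 64; ΔY = -582 − (-1190) = 608
Score = (-5)·64 + (-2)·608 = -1536

-1536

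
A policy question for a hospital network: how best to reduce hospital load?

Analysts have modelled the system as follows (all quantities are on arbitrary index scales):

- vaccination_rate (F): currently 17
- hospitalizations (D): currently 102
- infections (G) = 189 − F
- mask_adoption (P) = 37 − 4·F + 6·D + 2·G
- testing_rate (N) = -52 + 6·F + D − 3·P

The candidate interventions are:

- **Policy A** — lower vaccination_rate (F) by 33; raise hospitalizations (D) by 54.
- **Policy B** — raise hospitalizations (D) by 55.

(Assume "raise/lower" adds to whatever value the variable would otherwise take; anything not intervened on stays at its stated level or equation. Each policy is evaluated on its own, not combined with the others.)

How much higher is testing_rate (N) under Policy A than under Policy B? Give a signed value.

-775

Policy A (F − 33, D + 54):
  F = 17 − 33 = -16
  D = 102 + 54 = 156
  G = 189 − (-16) = 205
  P = 37 − 4·(-16) + 6·156 + 2·205 = 1447
  N = -52 + 6·(-16) + 156 − 3·1447 = -4333
Policy B (D + 55):
  F = 17
  D = 102 + 55 = 157
  G = 189 − 17 = 172
  P = 37 − 4·17 + 6·157 + 2·172 = 1255
  N = -52 + 6·17 + 157 − 3·1255 = -3558
N: -4333 − (-3558) = -775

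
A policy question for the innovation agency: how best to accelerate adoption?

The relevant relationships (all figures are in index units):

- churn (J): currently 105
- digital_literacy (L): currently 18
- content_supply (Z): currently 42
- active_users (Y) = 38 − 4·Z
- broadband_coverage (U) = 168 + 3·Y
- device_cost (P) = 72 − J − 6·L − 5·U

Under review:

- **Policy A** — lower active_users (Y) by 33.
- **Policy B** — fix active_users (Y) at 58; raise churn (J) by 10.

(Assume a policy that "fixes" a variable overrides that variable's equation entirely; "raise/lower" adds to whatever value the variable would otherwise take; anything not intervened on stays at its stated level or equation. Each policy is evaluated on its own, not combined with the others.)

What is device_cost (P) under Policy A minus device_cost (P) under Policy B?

3325

Policy A (Y − 33):
  J = 105
  L = 18
  Z = 42
  Y = 38 − 4·42 (−33 from intervention) = -163
  U = 168 + 3·(-163) = -321
  P = 72 − 105 − 6·18 − 5·(-321) = 1464
Policy B (Y := 58, J + 10):
  J = 105 + 10 = 115
  L = 18
  Z = 42
  Y = 58
  U = 168 + 3·58 = 342
  P = 72 − 115 − 6·18 − 5·342 = -1861
P: 1464 − (-1861) = 3325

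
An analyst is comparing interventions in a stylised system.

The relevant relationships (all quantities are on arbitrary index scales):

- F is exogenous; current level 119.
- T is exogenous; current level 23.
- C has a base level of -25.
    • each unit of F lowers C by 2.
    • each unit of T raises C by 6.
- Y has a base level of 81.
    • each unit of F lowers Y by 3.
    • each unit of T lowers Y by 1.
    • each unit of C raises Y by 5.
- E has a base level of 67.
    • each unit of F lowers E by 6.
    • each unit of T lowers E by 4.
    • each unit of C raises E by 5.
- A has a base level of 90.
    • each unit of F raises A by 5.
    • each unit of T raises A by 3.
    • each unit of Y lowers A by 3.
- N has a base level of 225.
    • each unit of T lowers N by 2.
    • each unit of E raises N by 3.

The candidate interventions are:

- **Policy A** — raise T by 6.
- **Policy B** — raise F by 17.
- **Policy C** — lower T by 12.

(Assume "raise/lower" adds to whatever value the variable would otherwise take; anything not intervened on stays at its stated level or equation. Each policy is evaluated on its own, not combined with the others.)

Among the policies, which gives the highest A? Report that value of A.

4534

Policy A (T + 6):
  F = 119
  T = 23 + 6 = 29
  C = -25 − 2·119 + 6·29 = -89
  Y = 81 − 3·119 − 29 + 5·(-89) = -750
  A = 90 + 5·119 + 3·29 − 3·(-750) = 3022
Policy B (F + 17):
  F = 119 + 17 = 136
  T = 23
  C = -25 − 2·136 + 6·23 = -159
  Y = 81 − 3·136 − 23 + 5·(-159) = -1145
  A = 90 + 5·136 + 3·23 − 3·(-1145) = 4274
Policy C (T − 12):
  F = 119
  T = 23 − 12 = 11
  C = -25 − 2·119 + 6·11 = -197
  Y = 81 − 3·119 − 11 + 5·(-197) = -1272
  A = 90 + 5·119 + 3·11 − 3·(-1272) = 4534
Comparing — Policy A: A=3022, Policy B: A=4274, Policy C: A=4534. Highest is 4534 (Policy C).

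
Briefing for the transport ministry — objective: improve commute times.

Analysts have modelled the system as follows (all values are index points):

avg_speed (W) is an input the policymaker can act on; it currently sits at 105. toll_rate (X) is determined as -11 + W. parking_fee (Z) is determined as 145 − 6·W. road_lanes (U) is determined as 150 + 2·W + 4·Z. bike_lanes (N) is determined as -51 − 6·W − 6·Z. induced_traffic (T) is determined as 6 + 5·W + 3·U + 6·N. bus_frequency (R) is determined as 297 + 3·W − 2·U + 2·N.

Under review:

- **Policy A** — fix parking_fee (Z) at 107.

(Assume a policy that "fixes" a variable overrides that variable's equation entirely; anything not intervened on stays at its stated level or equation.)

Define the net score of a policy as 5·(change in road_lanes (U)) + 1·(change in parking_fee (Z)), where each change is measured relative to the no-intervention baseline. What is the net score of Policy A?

Baseline:
  W = 105
  Z = 145 − 6·105 = -485
  U = 150 + 2·105 + 4·(-485) = -1580
Policy A (Z := 107):
  W = 105
  Z = 107
  U = 150 + 2·105 + 4·107 = 788
ΔU = 788 − (-1580) = 2368; ΔZ = 107 − (-485) = 592
Score = 5·2368 + 1·592 = 12432

12432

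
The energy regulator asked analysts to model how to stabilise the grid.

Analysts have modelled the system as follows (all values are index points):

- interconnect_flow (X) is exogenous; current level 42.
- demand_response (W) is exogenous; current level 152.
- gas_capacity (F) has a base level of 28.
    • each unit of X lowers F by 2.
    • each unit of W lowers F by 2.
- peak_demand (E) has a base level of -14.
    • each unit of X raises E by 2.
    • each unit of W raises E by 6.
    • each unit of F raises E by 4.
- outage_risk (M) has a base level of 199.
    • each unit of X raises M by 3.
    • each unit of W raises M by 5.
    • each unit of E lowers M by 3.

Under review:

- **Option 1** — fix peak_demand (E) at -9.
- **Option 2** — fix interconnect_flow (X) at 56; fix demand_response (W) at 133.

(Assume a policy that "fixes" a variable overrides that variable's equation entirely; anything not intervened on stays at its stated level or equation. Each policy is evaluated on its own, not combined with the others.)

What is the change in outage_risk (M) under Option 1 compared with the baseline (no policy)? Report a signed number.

Baseline:
  X = 42
  W = 152
  F = 28 − 2·42 − 2·152 = -360
  E = -14 + 2·42 + 6·152 + 4·(-360) = -458
  M = 199 + 3·42 + 5·152 − 3·(-458) = 2459
Option 1 (E := -9):
  X = 42
  W = 152
  F = 28 − 2·42 − 2·152 = -360
  E = -9
  M = 199 + 3·42 + 5·152 − 3·(-9) = 1112
Change in M: 1112 − 2459 = -1347

-1347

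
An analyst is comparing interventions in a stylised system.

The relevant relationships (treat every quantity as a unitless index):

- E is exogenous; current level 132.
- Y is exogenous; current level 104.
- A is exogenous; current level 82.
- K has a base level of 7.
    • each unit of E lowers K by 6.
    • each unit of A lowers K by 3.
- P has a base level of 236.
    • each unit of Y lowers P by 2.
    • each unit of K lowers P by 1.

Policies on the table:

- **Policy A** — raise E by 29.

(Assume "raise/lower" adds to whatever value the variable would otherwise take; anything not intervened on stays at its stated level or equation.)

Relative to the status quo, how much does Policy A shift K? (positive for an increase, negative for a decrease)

-174

Baseline:
  E = 132
  A = 82
  K = 7 − 6·132 − 3·82 = -1031
Policy A (E + 29):
  E = 132 + 29 = 161
  A = 82
  K = 7 − 6·161 − 3·82 = -1205
Change in K: -1205 − (-1031) = -174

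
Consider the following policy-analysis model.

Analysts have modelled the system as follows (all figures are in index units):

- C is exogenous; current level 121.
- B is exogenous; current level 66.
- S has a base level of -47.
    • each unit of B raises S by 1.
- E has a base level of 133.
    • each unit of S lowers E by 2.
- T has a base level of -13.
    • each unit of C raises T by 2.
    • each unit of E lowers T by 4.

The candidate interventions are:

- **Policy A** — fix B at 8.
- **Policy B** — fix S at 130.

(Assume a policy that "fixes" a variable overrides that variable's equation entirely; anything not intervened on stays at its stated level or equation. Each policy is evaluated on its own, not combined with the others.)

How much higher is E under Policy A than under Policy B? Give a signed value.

Policy A (B := 8):
  B = 8
  S = -47 + 8 = -39
  E = 133 − 2·(-39) = 211
Policy B (S := 130):
  B = 66
  S = 130
  E = 133 − 2·130 = -127
E: 211 − (-127) = 338

338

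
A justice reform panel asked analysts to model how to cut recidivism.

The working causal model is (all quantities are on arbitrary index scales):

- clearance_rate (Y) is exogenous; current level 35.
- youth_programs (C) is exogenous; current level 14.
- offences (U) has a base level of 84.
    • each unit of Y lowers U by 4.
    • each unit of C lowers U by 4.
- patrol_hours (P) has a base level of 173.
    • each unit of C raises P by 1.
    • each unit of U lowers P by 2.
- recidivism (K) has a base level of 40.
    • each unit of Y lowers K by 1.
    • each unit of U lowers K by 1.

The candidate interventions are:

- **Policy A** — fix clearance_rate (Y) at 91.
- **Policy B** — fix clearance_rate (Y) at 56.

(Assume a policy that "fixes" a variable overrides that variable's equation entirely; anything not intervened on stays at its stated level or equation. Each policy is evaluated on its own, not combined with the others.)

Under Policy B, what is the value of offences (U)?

Policy B (Y := 56):
  Y = 56
  C = 14
  U = 84 − 4·56 − 4·14 = -196

-196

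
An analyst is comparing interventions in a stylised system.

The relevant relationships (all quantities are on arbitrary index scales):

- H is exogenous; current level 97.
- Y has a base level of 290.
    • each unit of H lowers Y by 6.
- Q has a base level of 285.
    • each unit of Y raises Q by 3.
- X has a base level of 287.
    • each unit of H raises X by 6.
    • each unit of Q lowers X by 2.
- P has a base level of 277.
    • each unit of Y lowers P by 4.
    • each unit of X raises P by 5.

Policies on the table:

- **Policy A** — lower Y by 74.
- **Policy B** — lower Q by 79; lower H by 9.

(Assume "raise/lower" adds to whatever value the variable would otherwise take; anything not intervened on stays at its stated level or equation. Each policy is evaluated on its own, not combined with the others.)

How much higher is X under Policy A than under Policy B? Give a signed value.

664

Policy A (Y − 74):
  H = 97
  Y = 290 − 6·97 (−74 from intervention) = -366
  Q = 285 + 3·(-366) = -813
  X = 287 + 6·97 − 2·(-813) = 2495
Policy B (Q − 79, H − 9):
  H = 97 − 9 = 88
  Y = 290 − 6·88 = -238
  Q = 285 + 3·(-238) (−79 from intervention) = -508
  X = 287 + 6·88 − 2·(-508) = 1831
X: 2495 − 1831 = 664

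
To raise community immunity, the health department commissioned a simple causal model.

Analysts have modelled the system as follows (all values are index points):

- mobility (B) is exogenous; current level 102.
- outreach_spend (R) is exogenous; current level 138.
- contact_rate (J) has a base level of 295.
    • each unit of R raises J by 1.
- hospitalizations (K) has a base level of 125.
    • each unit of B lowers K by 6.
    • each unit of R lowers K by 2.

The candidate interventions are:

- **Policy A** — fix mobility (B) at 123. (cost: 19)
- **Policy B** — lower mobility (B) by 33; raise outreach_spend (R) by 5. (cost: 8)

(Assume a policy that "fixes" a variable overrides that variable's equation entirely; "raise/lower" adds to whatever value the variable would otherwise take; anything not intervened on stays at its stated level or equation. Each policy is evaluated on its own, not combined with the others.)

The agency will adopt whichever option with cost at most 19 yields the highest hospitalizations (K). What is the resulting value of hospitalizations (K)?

-575

Policy A (B := 123):
  B = 123
  R = 138
  K = 125 − 6·123 − 2·138 = -889
Policy B (B − 33, R + 5):
  B = 102 − 33 = 69
  R = 138 + 5 = 143
  K = 125 − 6·69 − 2·143 = -575
Comparing — Policy A: K=-889, Policy B: K=-575. Highest is -575 (Policy B).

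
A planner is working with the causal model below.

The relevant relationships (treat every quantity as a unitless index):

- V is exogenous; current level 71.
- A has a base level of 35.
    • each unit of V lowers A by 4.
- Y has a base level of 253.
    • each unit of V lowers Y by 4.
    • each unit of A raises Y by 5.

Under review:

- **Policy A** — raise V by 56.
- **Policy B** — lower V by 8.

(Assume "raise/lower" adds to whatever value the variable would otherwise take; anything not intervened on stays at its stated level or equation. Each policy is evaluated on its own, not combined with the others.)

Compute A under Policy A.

Policy A (V + 56):
  V = 71 + 56 = 127
  A = 35 − 4·127 = -473

-473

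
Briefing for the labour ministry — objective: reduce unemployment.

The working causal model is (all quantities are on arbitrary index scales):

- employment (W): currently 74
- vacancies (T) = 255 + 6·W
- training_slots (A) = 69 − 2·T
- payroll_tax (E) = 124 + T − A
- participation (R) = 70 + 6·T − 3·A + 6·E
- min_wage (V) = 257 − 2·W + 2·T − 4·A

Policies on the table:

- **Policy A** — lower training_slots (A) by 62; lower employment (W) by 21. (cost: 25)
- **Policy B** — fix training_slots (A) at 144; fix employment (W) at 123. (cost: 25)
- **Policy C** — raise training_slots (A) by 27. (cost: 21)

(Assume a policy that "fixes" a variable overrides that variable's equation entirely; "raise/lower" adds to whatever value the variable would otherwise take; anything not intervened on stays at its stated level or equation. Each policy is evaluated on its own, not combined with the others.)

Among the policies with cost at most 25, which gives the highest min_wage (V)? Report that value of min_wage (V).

6715

Policy A (A − 62, W − 21):
  W = 74 − 21 = 53
  T = 255 + 6·53 = 573
  A = 69 − 2·573 (−62 from intervention) = -1139
  V = 257 − 2·53 + 2·573 − 4·(-1139) = 5853
Policy B (A := 144, W := 123):
  W = 123
  T = 255 + 6·123 = 993
  A = 144
  V = 257 − 2·123 + 2·993 − 4·144 = 1421
Policy C (A + 27):
  W = 74
  T = 255 + 6·74 = 699
  A = 69 − 2·699 (+27 from intervention) = -1302
  V = 257 − 2·74 + 2·699 − 4·(-1302) = 6715
Comparing — Policy A: V=5853, Policy B: V=1421, Policy C: V=6715. Highest is 6715 (Policy C).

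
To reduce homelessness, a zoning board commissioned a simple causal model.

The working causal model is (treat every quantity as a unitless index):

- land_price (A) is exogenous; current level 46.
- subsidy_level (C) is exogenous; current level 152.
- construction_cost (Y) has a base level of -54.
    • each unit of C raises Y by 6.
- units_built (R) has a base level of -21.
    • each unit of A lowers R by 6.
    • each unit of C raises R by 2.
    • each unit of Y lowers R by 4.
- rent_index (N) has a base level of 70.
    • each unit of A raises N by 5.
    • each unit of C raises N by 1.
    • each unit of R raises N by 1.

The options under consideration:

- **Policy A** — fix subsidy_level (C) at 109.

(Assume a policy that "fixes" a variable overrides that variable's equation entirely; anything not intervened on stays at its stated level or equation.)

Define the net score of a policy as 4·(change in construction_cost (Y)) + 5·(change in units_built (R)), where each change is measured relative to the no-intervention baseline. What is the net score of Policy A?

Baseline:
  A = 46
  C = 152
  Y = -54 + 6·152 = 858
  R = -21 − 6·46 + 2·152 − 4·858 = -3425
Policy A (C := 109):
  A = 46
  C = 109
  Y = -54 + 6·109 = 600
  R = -21 − 6·46 + 2·109 − 4·600 = -2479
ΔY = 600 − 858 = -258; ΔR = -2479 − (-3425) = 946
Score = 4·(-258) + 5·946 = 3698

3698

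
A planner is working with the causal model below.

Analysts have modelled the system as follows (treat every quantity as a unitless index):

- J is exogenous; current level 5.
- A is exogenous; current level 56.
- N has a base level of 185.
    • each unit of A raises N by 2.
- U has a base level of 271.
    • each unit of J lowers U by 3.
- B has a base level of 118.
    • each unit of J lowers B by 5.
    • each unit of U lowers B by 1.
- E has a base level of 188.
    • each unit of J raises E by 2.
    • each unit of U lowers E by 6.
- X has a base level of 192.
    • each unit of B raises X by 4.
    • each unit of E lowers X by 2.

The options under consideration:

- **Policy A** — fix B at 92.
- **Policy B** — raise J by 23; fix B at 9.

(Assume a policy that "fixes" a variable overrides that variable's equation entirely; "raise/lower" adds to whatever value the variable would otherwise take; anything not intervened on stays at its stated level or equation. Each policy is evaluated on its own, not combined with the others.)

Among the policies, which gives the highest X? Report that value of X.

3236

Policy A (B := 92):
  J = 5
  U = 271 − 3·5 = 256
  B = 92
  E = 188 + 2·5 − 6·256 = -1338
  X = 192 + 4·92 − 2·(-1338) = 3236
Policy B (J + 23, B := 9):
  J = 5 + 23 = 28
  U = 271 − 3·28 = 187
  B = 9
  E = 188 + 2·28 − 6·187 = -878
  X = 192 + 4·9 − 2·(-878) = 1984
Comparing — Policy A: X=3236, Policy B: X=1984. Highest is 3236 (Policy A).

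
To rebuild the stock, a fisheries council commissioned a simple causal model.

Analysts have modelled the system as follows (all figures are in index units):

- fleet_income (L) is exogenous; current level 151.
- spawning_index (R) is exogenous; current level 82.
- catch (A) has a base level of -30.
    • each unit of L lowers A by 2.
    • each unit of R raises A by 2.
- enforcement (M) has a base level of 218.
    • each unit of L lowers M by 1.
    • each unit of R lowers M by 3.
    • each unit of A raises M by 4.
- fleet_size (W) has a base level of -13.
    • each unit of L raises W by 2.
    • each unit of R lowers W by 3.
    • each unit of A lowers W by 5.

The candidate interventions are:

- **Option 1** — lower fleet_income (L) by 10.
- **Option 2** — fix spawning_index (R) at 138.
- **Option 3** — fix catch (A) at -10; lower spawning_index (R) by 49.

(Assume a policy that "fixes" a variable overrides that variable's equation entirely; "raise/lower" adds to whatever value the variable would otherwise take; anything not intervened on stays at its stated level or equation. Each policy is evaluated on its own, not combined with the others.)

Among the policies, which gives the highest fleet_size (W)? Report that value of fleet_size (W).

763

Option 1 (L − 10):
  L = 151 − 10 = 141
  R = 82
  A = -30 − 2·141 + 2·82 = -148
  W = -13 + 2·141 − 3·82 − 5·(-148) = 763
Option 2 (R := 138):
  L = 151
  R = 138
  A = -30 − 2·151 + 2·138 = -56
  W = -13 + 2·151 − 3·138 − 5·(-56) = 155
Option 3 (A := -10, R − 49):
  L = 151
  R = 82 − 49 = 33
  A = -10
  W = -13 + 2·151 − 3·33 − 5·(-10) = 240
Comparing — Option 1: W=763, Option 2: W=155, Option 3: W=240. Highest is 763 (Option 1).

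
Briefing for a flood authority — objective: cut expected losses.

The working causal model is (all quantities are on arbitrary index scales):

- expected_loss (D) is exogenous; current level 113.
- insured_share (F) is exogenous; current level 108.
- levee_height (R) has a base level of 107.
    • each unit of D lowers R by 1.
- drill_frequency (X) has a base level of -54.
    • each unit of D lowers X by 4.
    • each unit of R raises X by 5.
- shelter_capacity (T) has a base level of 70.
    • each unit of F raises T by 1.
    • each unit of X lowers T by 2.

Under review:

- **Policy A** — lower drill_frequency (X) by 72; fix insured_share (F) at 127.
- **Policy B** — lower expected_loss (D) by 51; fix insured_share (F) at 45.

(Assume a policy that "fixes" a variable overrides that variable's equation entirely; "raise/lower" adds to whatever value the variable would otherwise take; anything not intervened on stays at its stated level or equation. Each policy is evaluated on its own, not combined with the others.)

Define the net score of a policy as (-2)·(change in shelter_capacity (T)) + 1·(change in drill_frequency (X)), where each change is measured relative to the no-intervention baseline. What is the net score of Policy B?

Baseline:
  D = 113
  F = 108
  R = 107 − 113 = -6
  X = -54 − 4·113 + 5·(-6) = -536
  T = 70 + 108 − 2·(-536) = 1250
Policy B (D − 51, F := 45):
  D = 113 − 51 = 62
  F = 45
  R = 107 − 62 = 45
  X = -54 − 4·62 + 5·45 = -77
  T = 70 + 45 − 2·(-77) = 269
ΔT = 269 − 1250 = -981; ΔX = -77 − (-536) = 459
Score = (-2)·(-981) + 1·459 = 2421

2421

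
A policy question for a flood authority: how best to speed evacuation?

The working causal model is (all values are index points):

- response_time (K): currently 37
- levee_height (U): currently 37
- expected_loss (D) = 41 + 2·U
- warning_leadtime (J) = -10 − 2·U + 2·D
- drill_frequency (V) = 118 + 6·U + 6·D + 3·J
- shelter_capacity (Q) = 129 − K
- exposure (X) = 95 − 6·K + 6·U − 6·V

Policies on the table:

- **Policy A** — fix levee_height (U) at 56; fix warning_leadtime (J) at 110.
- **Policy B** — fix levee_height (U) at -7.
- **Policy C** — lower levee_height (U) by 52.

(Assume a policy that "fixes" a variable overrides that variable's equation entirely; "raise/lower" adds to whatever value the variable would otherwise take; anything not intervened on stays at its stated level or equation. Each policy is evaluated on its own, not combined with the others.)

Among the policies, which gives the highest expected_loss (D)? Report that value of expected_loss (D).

153

Policy A (U := 56, J := 110):
  U = 56
  D = 41 + 2·56 = 153
Policy B (U := -7):
  U = -7
  D = 41 + 2·(-7) = 27
Policy C (U − 52):
  U = 37 − 52 = -15
  D = 41 + 2·(-15) = 11
Comparing — Policy A: D=153, Policy B: D=27, Policy C: D=11. Highest is 153 (Policy A).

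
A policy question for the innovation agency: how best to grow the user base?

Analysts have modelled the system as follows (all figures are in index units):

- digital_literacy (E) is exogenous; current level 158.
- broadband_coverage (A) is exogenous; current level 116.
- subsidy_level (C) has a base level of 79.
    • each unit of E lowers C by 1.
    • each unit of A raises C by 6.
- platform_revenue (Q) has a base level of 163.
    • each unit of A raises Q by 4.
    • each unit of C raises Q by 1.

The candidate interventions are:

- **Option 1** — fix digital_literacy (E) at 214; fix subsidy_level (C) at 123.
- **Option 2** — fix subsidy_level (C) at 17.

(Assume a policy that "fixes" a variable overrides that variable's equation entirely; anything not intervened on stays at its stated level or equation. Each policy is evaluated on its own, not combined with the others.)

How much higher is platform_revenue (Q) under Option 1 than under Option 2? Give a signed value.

Option 1 (E := 214, C := 123):
  E = 214
  A = 116
  C = 123
  Q = 163 + 4·116 + 123 = 750
Option 2 (C := 17):
  E = 158
  A = 116
  C = 17
  Q = 163 + 4·116 + 17 = 644
Q: 750 − 644 = 106

106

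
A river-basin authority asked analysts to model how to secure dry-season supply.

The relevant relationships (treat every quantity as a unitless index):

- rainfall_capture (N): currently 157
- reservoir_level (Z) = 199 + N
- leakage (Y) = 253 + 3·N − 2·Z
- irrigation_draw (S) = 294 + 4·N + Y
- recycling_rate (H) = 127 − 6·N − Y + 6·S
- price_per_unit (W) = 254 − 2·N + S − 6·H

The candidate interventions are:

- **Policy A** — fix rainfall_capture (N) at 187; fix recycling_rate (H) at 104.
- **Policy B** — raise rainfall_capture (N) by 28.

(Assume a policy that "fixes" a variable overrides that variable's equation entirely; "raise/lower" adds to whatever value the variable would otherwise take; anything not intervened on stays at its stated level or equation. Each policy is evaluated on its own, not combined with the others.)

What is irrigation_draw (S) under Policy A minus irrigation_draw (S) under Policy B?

10

Policy A (N := 187, H := 104):
  N = 187
  Z = 199 + 187 = 386
  Y = 253 + 3·187 − 2·386 = 42
  S = 294 + 4·187 + 42 = 1084
Policy B (N + 28):
  N = 157 + 28 = 185
  Z = 199 + 185 = 384
  Y = 253 + 3·185 − 2·384 = 40
  S = 294 + 4·185 + 40 = 1074
S: 1084 − 1074 = 10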